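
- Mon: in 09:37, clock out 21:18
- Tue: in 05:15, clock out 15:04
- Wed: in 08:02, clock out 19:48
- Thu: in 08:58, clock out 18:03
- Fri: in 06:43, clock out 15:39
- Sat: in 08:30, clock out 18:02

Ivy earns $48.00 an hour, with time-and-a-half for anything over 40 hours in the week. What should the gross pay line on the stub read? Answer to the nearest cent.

Mon: 09:37–21:18 = 11 h 41 min
Tue: 05:15–15:04 = 9 h 49 min
Wed: 08:02–19:48 = 11 h 46 min
Thu: 08:58–18:03 = 9 h 5 min
Fri: 06:43–15:39 = 8 h 56 min
Sat: 08:30–18:02 = 9 h 32 min
Total worked: 60 h 49 min = 3649 min.
Regular 40 h 0 min = 2400 min at $48.00/h; overtime 20 h 49 min = 1249 min at $72.00/h.
Pay = (2400 × $48.00 + 1249 × $72.00) ÷ 60 = $3418.80.

$3418.80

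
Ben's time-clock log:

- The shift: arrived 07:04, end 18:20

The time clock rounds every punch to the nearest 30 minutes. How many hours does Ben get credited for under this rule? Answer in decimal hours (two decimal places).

The shift: in 07:04→07:00, out 18:20→18:30; 11 h 30 min

11.50 hours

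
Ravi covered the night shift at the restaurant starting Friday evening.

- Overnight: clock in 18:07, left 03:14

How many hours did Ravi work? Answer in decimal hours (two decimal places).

9.12 hours

Overnight: 18:07 → midnight = 5 h 53 min; midnight → 03:14 = 3 h 14 min; span 9 h 7 min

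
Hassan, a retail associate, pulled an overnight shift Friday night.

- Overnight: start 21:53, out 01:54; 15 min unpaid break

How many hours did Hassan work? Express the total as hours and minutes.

3 h 46 min

Overnight: 21:53 → midnight = 2 h 7 min; midnight → 01:54 = 1 h 54 min; span 4 h 1 min; less 15 min break → 3 h 46 min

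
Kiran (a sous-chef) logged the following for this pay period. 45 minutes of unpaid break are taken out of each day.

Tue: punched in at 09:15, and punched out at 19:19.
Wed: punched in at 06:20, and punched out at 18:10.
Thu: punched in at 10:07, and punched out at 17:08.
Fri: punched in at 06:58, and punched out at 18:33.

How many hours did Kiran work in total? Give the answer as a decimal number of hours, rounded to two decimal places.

37.50 hours

Tue: 09:15–19:19 = 10 h 4 min; less 45 min break → 9 h 19 min
Wed: 06:20–18:10 = 11 h 50 min; less 45 min break → 11 h 5 min
Thu: 10:07–17:08 = 7 h 1 min; less 45 min break → 6 h 16 min
Fri: 06:58–18:33 = 11 h 35 min; less 45 min break → 10 h 50 min
Total: 9 h 19 min + 11 h 5 min + 6 h 16 min + 10 h 50 min = 37 h 30 min.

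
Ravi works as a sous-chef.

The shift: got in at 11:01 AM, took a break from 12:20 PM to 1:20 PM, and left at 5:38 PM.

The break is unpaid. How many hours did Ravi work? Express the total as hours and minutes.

The shift: 11:01 AM–5:38 PM = 6 h 37 min; less 60 min break → 5 h 37 min

5 h 37 min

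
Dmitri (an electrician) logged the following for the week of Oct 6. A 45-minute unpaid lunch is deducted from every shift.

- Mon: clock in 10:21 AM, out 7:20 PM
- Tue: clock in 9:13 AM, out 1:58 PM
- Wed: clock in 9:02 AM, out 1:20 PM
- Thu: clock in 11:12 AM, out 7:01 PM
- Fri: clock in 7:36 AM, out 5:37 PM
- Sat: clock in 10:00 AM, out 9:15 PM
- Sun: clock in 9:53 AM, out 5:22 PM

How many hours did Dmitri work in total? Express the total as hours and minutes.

49 h 21 min

Mon: 10:21 AM–7:20 PM = 8 h 59 min; less 45 min break → 8 h 14 min
Tue: 9:13 AM–1:58 PM = 4 h 45 min; less 45 min break → 4 h 0 min
Wed: 9:02 AM–1:20 PM = 4 h 18 min; less 45 min break → 3 h 33 min
Thu: 11:12 AM–7:01 PM = 7 h 49 min; less 45 min break → 7 h 4 min
Fri: 7:36 AM–5:37 PM = 10 h 1 min; less 45 min break → 9 h 16 min
Sat: 10:00 AM–9:15 PM = 11 h 15 min; less 45 min break → 10 h 30 min
Sun: 9:53 AM–5:22 PM = 7 h 29 min; less 45 min break → 6 h 44 min
Total: 8 h 14 min + 4 h 0 min + 3 h 33 min + 7 h 4 min + 9 h 16 min + 10 h 30 min + 6 h 44 min = 49 h 21 min.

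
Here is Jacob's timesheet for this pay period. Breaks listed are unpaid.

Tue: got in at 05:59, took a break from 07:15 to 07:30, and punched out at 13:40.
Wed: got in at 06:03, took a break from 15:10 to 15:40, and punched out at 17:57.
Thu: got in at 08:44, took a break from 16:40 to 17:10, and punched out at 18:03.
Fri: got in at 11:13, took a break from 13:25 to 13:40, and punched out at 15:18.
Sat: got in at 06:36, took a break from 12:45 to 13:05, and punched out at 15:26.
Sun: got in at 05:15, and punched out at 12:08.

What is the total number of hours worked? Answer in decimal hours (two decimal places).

46.87 hours

Tue: 05:59–13:40 = 7 h 41 min; less 15 min break → 7 h 26 min
Wed: 06:03–17:57 = 11 h 54 min; less 30 min break → 11 h 24 min
Thu: 08:44–18:03 = 9 h 19 min; less 30 min break → 8 h 49 min
Fri: 11:13–15:18 = 4 h 5 min; less 15 min break → 3 h 50 min
Sat: 06:36–15:26 = 8 h 50 min; less 20 min break → 8 h 30 min
Sun: 05:15–12:08 = 6 h 53 min
Total: 7 h 26 min + 11 h 24 min + 8 h 49 min + 3 h 50 min + 8 h 30 min + 6 h 53 min = 46 h 52 min.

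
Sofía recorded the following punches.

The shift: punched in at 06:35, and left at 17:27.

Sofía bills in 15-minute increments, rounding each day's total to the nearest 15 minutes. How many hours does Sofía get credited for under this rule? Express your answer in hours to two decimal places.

10.75 hours

The shift: 06:35–17:27 = 10 h 52 min → rounds to 10 h 45 min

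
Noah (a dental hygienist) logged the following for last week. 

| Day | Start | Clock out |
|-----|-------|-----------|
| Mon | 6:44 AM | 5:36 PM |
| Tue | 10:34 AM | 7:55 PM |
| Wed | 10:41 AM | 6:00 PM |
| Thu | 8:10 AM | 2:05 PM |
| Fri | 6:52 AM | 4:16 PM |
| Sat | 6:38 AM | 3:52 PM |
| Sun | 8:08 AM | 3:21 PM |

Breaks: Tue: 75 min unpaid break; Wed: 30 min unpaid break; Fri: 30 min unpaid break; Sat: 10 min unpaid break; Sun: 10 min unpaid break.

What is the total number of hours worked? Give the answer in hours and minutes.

56 h 43 min

Mon: 6:44 AM–5:36 PM = 10 h 52 min
Tue: 10:34 AM–7:55 PM = 9 h 21 min; less 75 min break → 8 h 6 min
Wed: 10:41 AM–6:00 PM = 7 h 19 min; less 30 min break → 6 h 49 min
Thu: 8:10 AM–2:05 PM = 5 h 55 min
Fri: 6:52 AM–4:16 PM = 9 h 24 min; less 30 min break → 8 h 54 min
Sat: 6:38 AM–3:52 PM = 9 h 14 min; less 10 min break → 9 h 4 min
Sun: 8:08 AM–3:21 PM = 7 h 13 min; less 10 min break → 7 h 3 min
Total: 10 h 52 min + 8 h 6 min + 6 h 49 min + 5 h 55 min + 8 h 54 min + 9 h 4 min + 7 h 3 min = 56 h 43 min.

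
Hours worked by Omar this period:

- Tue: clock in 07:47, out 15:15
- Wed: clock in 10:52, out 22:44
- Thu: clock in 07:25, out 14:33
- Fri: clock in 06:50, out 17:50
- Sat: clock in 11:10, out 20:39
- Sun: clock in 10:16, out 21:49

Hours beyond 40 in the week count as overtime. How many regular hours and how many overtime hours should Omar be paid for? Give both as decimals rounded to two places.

Tue: 07:47–15:15 = 7 h 28 min
Wed: 10:52–22:44 = 11 h 52 min
Thu: 07:25–14:33 = 7 h 8 min
Fri: 06:50–17:50 = 11 h 0 min
Sat: 11:10–20:39 = 9 h 29 min
Sun: 10:16–21:49 = 11 h 33 min
Total worked: 58 h 30 min = 58.50 h.
Threshold 40 h → overtime 18 h 30 min, regular 40 h 0 min.

Regular 40.00 hours, overtime 18.50 hours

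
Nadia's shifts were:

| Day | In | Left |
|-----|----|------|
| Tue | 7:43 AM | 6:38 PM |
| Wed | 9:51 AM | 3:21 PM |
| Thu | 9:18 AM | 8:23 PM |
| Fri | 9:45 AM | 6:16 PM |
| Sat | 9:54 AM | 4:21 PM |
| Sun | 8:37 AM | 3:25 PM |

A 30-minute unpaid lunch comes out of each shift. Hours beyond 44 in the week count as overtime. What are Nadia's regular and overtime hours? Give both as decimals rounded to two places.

Tue: 7:43 AM–6:38 PM = 10 h 55 min; less 30 min break → 10 h 25 min
Wed: 9:51 AM–3:21 PM = 5 h 30 min; less 30 min break → 5 h 0 min
Thu: 9:18 AM–8:23 PM = 11 h 5 min; less 30 min break → 10 h 35 min
Fri: 9:45 AM–6:16 PM = 8 h 31 min; less 30 min break → 8 h 1 min
Sat: 9:54 AM–4:21 PM = 6 h 27 min; less 30 min break → 5 h 57 min
Sun: 8:37 AM–3:25 PM = 6 h 48 min; less 30 min break → 6 h 18 min
Total worked: 46 h 16 min = 46.27 h.
Threshold 44 h → overtime 2 h 16 min, regular 44 h 0 min.

Regular 44.00 hours, overtime 2.27 hours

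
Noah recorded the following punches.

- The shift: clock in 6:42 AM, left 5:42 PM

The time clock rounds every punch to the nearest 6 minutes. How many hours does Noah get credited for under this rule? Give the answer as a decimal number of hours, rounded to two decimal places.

11.00 hours

The shift: in 6:42 AM→6:42 AM, out 5:42 PM→5:42 PM; 11 h 0 min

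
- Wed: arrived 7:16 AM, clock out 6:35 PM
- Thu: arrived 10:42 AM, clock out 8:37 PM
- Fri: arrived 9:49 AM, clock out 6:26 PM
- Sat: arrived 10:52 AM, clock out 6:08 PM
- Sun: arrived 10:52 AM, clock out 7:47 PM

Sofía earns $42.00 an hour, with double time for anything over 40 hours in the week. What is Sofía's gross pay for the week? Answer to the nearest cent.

$2186.80

Wed: 7:16 AM–6:35 PM = 11 h 19 min
Thu: 10:42 AM–8:37 PM = 9 h 55 min
Fri: 9:49 AM–6:26 PM = 8 h 37 min
Sat: 10:52 AM–6:08 PM = 7 h 16 min
Sun: 10:52 AM–7:47 PM = 8 h 55 min
Total worked: 46 h 2 min = 2762 min.
Regular 40 h 0 min = 2400 min at $42.00/h; overtime 6 h 2 min = 362 min at $84.00/h.
Pay = (2400 × $42.00 + 362 × $84.00) ÷ 60 = $2186.80.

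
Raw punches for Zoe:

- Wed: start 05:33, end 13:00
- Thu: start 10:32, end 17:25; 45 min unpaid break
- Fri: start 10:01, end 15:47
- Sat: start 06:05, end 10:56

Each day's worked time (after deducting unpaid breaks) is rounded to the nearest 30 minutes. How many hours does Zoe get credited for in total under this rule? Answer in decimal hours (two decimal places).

Wed: 05:33–13:00 = 7 h 27 min → rounds to 7 h 30 min
Thu: 10:32–17:25 = 6 h 53 min − 45 min = 6 h 8 min → rounds to 6 h 0 min
Fri: 10:01–15:47 = 5 h 46 min → rounds to 6 h 0 min
Sat: 06:05–10:56 = 4 h 51 min → rounds to 5 h 0 min
Total credited: 24 h 30 min.

24.50 hours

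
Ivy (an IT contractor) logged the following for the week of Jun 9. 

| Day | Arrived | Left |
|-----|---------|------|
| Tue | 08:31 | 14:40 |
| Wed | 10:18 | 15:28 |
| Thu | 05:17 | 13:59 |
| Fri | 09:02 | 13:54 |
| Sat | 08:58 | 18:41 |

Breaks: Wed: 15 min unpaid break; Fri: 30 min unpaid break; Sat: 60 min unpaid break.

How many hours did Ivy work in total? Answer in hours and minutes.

32 h 51 min

Tue: 08:31–14:40 = 6 h 9 min
Wed: 10:18–15:28 = 5 h 10 min; less 15 min break → 4 h 55 min
Thu: 05:17–13:59 = 8 h 42 min
Fri: 09:02–13:54 = 4 h 52 min; less 30 min break → 4 h 22 min
Sat: 08:58–18:41 = 9 h 43 min; less 60 min break → 8 h 43 min
Total: 6 h 9 min + 4 h 55 min + 8 h 42 min + 4 h 22 min + 8 h 43 min = 32 h 51 min.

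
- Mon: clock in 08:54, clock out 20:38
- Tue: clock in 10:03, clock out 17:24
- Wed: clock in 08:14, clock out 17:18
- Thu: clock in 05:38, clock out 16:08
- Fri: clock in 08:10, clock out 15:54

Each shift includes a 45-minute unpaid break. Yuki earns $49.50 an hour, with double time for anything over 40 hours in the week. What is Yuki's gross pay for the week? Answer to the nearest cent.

$2240.70

Mon: 08:54–20:38 = 11 h 44 min; less 45 min break → 10 h 59 min
Tue: 10:03–17:24 = 7 h 21 min; less 45 min break → 6 h 36 min
Wed: 08:14–17:18 = 9 h 4 min; less 45 min break → 8 h 19 min
Thu: 05:38–16:08 = 10 h 30 min; less 45 min break → 9 h 45 min
Fri: 08:10–15:54 = 7 h 44 min; less 45 min break → 6 h 59 min
Total worked: 42 h 38 min = 2558 min.
Regular 40 h 0 min = 2400 min at $49.50/h; overtime 2 h 38 min = 158 min at $99.00/h.
Pay = (2400 × $49.50 + 158 × $99.00) ÷ 60 = $2240.70.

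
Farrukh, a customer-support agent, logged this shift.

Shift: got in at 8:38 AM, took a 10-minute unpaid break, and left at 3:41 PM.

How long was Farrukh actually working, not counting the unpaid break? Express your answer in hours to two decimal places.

6.88 hours

Shift: 8:38 AM–3:41 PM = 7 h 3 min; less 10 min break → 6 h 53 min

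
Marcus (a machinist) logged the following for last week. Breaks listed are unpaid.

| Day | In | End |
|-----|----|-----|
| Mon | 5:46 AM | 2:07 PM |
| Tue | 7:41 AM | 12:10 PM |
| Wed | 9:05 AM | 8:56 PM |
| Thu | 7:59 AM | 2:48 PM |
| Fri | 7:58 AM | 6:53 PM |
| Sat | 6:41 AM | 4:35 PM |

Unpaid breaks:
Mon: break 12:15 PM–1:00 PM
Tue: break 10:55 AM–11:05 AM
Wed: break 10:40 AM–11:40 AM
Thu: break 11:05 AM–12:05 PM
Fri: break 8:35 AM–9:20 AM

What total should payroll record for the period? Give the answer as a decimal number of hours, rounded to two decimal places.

48.65 hours

Mon: 5:46 AM–2:07 PM = 8 h 21 min; less 45 min break → 7 h 36 min
Tue: 7:41 AM–12:10 PM = 4 h 29 min; less 10 min break → 4 h 19 min
Wed: 9:05 AM–8:56 PM = 11 h 51 min; less 60 min break → 10 h 51 min
Thu: 7:59 AM–2:48 PM = 6 h 49 min; less 60 min break → 5 h 49 min
Fri: 7:58 AM–6:53 PM = 10 h 55 min; less 45 min break → 10 h 10 min
Sat: 6:41 AM–4:35 PM = 9 h 54 min
Total: 7 h 36 min + 4 h 19 min + 10 h 51 min + 5 h 49 min + 10 h 10 min + 9 h 54 min = 48 h 39 min.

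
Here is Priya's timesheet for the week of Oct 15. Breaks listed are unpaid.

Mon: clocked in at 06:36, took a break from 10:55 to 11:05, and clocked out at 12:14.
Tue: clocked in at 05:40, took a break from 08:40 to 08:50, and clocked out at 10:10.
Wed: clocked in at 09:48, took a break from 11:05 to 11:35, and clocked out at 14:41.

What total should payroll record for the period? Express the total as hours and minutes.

14 h 11 min

Mon: 06:36–12:14 = 5 h 38 min; less 10 min break → 5 h 28 min
Tue: 05:40–10:10 = 4 h 30 min; less 10 min break → 4 h 20 min
Wed: 09:48–14:41 = 4 h 53 min; less 30 min break → 4 h 23 min
Total: 5 h 28 min + 4 h 20 min + 4 h 23 min = 14 h 11 min.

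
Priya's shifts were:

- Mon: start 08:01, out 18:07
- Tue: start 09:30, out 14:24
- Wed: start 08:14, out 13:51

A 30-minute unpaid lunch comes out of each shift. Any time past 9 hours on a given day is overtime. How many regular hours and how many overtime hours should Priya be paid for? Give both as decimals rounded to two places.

Mon: 08:01–18:07 = 10 h 6 min; less 30 min break → 9 h 36 min
Tue: 09:30–14:24 = 4 h 54 min; less 30 min break → 4 h 24 min
Wed: 08:14–13:51 = 5 h 37 min; less 30 min break → 5 h 7 min
Mon reg 9 h 0 min / OT 0 h 36 min; Tue reg 4 h 24 min / OT 0 h 0 min; Wed reg 5 h 7 min / OT 0 h 0 min.
Totals: regular 18 h 31 min, overtime 0 h 36 min.

Regular 18.52 hours, overtime 0.60 hours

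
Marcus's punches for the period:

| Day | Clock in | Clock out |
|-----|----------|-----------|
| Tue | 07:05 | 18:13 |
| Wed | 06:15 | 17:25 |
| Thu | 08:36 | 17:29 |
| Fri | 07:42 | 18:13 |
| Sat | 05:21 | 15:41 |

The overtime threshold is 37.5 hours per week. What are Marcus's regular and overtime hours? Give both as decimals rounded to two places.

Regular 37.50 hours, overtime 14.53 hours

Tue: 07:05–18:13 = 11 h 8 min
Wed: 06:15–17:25 = 11 h 10 min
Thu: 08:36–17:29 = 8 h 53 min
Fri: 07:42–18:13 = 10 h 31 min
Sat: 05:21–15:41 = 10 h 20 min
Total worked: 52 h 2 min = 52.03 h.
Threshold 37.5 h → overtime 14 h 32 min, regular 37 h 30 min.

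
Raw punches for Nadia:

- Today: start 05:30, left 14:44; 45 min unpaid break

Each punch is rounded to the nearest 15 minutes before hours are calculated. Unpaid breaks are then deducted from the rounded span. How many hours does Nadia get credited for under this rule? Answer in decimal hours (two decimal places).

Today: in 05:30→05:30, out 14:44→14:45; 9 h 15 min − 45 min = 8 h 30 min

8.50 hours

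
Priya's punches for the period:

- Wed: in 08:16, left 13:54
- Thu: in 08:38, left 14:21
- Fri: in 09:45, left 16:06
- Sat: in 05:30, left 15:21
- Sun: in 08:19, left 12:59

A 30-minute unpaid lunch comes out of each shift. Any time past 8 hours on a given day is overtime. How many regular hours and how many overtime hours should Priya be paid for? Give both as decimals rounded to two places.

Regular 28.37 hours, overtime 1.35 hours

Wed: 08:16–13:54 = 5 h 38 min; less 30 min break → 5 h 8 min
Thu: 08:38–14:21 = 5 h 43 min; less 30 min break → 5 h 13 min
Fri: 09:45–16:06 = 6 h 21 min; less 30 min break → 5 h 51 min
Sat: 05:30–15:21 = 9 h 51 min; less 30 min break → 9 h 21 min
Sun: 08:19–12:59 = 4 h 40 min; less 30 min break → 4 h 10 min
Wed reg 5 h 8 min / OT 0 h 0 min; Thu reg 5 h 13 min / OT 0 h 0 min; Fri reg 5 h 51 min / OT 0 h 0 min; Sat reg 8 h 0 min / OT 1 h 21 min; Sun reg 4 h 10 min / OT 0 h 0 min.
Totals: regular 28 h 22 min, overtime 1 h 21 min.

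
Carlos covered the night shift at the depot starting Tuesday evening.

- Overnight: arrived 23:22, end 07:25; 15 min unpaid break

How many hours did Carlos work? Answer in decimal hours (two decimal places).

Overnight: 23:22 → midnight = 0 h 38 min; midnight → 07:25 = 7 h 25 min; span 8 h 3 min; less 15 min break → 7 h 48 min

7.80 hours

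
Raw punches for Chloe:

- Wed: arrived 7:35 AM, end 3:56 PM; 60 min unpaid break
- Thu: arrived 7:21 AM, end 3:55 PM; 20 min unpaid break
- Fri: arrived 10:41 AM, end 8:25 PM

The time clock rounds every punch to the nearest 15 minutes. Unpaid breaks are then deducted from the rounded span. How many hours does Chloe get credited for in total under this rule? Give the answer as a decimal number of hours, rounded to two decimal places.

Wed: in 7:35 AM→7:30 AM, out 3:56 PM→4:00 PM; 8 h 30 min − 60 min = 7 h 30 min
Thu: in 7:21 AM→7:15 AM, out 3:55 PM→4:00 PM; 8 h 45 min − 20 min = 8 h 25 min
Fri: in 10:41 AM→10:45 AM, out 8:25 PM→8:30 PM; 9 h 45 min
Total credited: 25 h 40 min.

25.67 hours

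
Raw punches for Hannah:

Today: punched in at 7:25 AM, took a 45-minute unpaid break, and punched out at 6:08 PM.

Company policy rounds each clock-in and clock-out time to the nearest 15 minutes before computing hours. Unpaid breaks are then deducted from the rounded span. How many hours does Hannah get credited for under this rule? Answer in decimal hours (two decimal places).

10.00 hours

Today: in 7:25 AM→7:30 AM, out 6:08 PM→6:15 PM; 10 h 45 min − 45 min = 10 h 0 min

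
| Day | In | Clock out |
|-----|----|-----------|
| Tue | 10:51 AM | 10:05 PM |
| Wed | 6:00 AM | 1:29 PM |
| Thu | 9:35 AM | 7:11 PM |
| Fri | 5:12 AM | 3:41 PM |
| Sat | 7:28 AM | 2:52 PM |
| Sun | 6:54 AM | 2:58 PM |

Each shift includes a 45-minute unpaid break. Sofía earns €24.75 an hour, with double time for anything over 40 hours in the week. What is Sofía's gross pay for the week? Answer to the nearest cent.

€1473.45

Tue: 10:51 AM–10:05 PM = 11 h 14 min; less 45 min break → 10 h 29 min
Wed: 6:00 AM–1:29 PM = 7 h 29 min; less 45 min break → 6 h 44 min
Thu: 9:35 AM–7:11 PM = 9 h 36 min; less 45 min break → 8 h 51 min
Fri: 5:12 AM–3:41 PM = 10 h 29 min; less 45 min break → 9 h 44 min
Sat: 7:28 AM–2:52 PM = 7 h 24 min; less 45 min break → 6 h 39 min
Sun: 6:54 AM–2:58 PM = 8 h 4 min; less 45 min break → 7 h 19 min
Total worked: 49 h 46 min = 2986 min.
Regular 40 h 0 min = 2400 min at €24.75/h; overtime 9 h 46 min = 586 min at €49.50/h.
Pay = (2400 × €24.75 + 586 × €49.50) ÷ 60 = €1473.45.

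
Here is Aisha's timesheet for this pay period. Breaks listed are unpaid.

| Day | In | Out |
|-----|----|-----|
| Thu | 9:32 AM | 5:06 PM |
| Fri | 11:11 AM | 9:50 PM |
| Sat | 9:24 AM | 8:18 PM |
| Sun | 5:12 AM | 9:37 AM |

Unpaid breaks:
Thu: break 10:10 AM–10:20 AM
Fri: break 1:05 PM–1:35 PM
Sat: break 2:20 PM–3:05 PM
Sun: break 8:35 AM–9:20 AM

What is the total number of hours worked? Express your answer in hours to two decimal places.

31.37 hours

Thu: 9:32 AM–5:06 PM = 7 h 34 min; less 10 min break → 7 h 24 min
Fri: 11:11 AM–9:50 PM = 10 h 39 min; less 30 min break → 10 h 9 min
Sat: 9:24 AM–8:18 PM = 10 h 54 min; less 45 min break → 10 h 9 min
Sun: 5:12 AM–9:37 AM = 4 h 25 min; less 45 min break → 3 h 40 min
Total: 7 h 24 min + 10 h 9 min + 10 h 9 min + 3 h 40 min = 31 h 22 min.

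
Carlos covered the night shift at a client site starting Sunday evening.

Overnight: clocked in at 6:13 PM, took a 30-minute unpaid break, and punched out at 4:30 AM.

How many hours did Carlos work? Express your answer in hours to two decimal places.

Overnight: 6:13 PM → midnight = 5 h 47 min; midnight → 4:30 AM = 4 h 30 min; span 10 h 17 min; less 30 min break → 9 h 47 min

9.78 hours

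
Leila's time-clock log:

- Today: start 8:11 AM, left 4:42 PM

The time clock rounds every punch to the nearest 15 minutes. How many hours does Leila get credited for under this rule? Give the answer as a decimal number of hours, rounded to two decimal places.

Today: in 8:11 AM→8:15 AM, out 4:42 PM→4:45 PM; 8 h 30 min

8.50 hours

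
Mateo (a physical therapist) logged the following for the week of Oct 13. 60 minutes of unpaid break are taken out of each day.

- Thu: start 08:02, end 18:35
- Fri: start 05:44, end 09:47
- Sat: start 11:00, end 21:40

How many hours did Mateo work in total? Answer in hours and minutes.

22 h 16 min

Thu: 08:02–18:35 = 10 h 33 min; less 60 min break → 9 h 33 min
Fri: 05:44–09:47 = 4 h 3 min; less 60 min break → 3 h 3 min
Sat: 11:00–21:40 = 10 h 40 min; less 60 min break → 9 h 40 min
Total: 9 h 33 min + 3 h 3 min + 9 h 40 min = 22 h 16 min.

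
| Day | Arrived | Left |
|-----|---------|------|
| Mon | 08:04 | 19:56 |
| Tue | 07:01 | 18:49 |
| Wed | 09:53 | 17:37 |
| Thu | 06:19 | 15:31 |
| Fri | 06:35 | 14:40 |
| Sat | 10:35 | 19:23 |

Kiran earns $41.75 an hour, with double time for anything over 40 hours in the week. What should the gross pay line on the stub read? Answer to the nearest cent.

Mon: 08:04–19:56 = 11 h 52 min
Tue: 07:01–18:49 = 11 h 48 min
Wed: 09:53–17:37 = 7 h 44 min
Thu: 06:19–15:31 = 9 h 12 min
Fri: 06:35–14:40 = 8 h 5 min
Sat: 10:35–19:23 = 8 h 48 min
Total worked: 57 h 29 min = 3449 min.
Regular 40 h 0 min = 2400 min at $41.75/h; overtime 17 h 29 min = 1049 min at $83.50/h.
Pay = (2400 × $41.75 + 1049 × $83.50) ÷ 60 = $3129.86.

$3129.86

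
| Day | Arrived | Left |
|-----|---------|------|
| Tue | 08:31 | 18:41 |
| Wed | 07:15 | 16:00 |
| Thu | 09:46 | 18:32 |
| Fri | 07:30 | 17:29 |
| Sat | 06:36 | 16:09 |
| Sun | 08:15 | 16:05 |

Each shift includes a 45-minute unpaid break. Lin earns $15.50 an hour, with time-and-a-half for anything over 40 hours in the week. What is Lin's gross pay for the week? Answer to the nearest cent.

$865.29

Tue: 08:31–18:41 = 10 h 10 min; less 45 min break → 9 h 25 min
Wed: 07:15–16:00 = 8 h 45 min; less 45 min break → 8 h 0 min
Thu: 09:46–18:32 = 8 h 46 min; less 45 min break → 8 h 1 min
Fri: 07:30–17:29 = 9 h 59 min; less 45 min break → 9 h 14 min
Sat: 06:36–16:09 = 9 h 33 min; less 45 min break → 8 h 48 min
Sun: 08:15–16:05 = 7 h 50 min; less 45 min break → 7 h 5 min
Total worked: 50 h 33 min = 3033 min.
Regular 40 h 0 min = 2400 min at $15.50/h; overtime 10 h 33 min = 633 min at $23.25/h.
Pay = (2400 × $15.50 + 633 × $23.25) ÷ 60 = $865.29.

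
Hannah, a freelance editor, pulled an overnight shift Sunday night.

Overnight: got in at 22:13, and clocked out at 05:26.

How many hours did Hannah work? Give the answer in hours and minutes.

Overnight: 22:13 → midnight = 1 h 47 min; midnight → 05:26 = 5 h 26 min; span 7 h 13 min

7 h 13 min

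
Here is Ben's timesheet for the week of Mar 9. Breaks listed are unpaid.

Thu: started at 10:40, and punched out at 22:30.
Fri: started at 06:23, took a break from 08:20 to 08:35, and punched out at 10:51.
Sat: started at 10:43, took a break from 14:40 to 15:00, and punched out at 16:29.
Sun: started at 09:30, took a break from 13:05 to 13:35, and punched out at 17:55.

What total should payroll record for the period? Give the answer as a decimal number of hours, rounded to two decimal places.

29.40 hours

Thu: 10:40–22:30 = 11 h 50 min
Fri: 06:23–10:51 = 4 h 28 min; less 15 min break → 4 h 13 min
Sat: 10:43–16:29 = 5 h 46 min; less 20 min break → 5 h 26 min
Sun: 09:30–17:55 = 8 h 25 min; less 30 min break → 7 h 55 min
Total: 11 h 50 min + 4 h 13 min + 5 h 26 min + 7 h 55 min = 29 h 24 min.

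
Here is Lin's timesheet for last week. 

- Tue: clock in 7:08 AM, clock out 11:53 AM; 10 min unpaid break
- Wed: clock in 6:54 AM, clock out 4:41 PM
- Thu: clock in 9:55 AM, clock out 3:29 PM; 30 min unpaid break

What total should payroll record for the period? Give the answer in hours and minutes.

19 h 26 min

Tue: 7:08 AM–11:53 AM = 4 h 45 min; less 10 min break → 4 h 35 min
Wed: 6:54 AM–4:41 PM = 9 h 47 min
Thu: 9:55 AM–3:29 PM = 5 h 34 min; less 30 min break → 5 h 4 min
Total: 4 h 35 min + 9 h 47 min + 5 h 4 min = 19 h 26 min.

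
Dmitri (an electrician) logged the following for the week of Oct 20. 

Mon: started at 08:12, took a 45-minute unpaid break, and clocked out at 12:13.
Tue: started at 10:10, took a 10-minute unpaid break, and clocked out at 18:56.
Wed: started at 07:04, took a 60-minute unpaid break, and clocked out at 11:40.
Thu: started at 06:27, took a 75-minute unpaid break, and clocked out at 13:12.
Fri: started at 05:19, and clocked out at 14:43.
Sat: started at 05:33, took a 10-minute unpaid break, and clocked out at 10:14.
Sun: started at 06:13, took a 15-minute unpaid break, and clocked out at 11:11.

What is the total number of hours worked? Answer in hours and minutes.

39 h 36 min

Mon: 08:12–12:13 = 4 h 1 min; less 45 min break → 3 h 16 min
Tue: 10:10–18:56 = 8 h 46 min; less 10 min break → 8 h 36 min
Wed: 07:04–11:40 = 4 h 36 min; less 60 min break → 3 h 36 min
Thu: 06:27–13:12 = 6 h 45 min; less 75 min break → 5 h 30 min
Fri: 05:19–14:43 = 9 h 24 min
Sat: 05:33–10:14 = 4 h 41 min; less 10 min break → 4 h 31 min
Sun: 06:13–11:11 = 4 h 58 min; less 15 min break → 4 h 43 min
Total: 3 h 16 min + 8 h 36 min + 3 h 36 min + 5 h 30 min + 9 h 24 min + 4 h 31 min + 4 h 43 min = 39 h 36 min.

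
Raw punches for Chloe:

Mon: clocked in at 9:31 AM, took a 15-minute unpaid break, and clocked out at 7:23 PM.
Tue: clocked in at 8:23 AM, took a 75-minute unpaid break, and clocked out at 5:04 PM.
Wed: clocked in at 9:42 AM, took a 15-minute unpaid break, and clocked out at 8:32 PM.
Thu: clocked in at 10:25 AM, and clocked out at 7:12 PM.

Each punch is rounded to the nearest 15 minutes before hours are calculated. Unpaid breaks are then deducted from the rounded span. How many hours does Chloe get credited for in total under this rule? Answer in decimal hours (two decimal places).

Mon: in 9:31 AM→9:30 AM, out 7:23 PM→7:30 PM; 10 h 0 min − 15 min = 9 h 45 min
Tue: in 8:23 AM→8:30 AM, out 5:04 PM→5:00 PM; 8 h 30 min − 75 min = 7 h 15 min
Wed: in 9:42 AM→9:45 AM, out 8:32 PM→8:30 PM; 10 h 45 min − 15 min = 10 h 30 min
Thu: in 10:25 AM→10:30 AM, out 7:12 PM→7:15 PM; 8 h 45 min
Total credited: 36 h 15 min.

36.25 hours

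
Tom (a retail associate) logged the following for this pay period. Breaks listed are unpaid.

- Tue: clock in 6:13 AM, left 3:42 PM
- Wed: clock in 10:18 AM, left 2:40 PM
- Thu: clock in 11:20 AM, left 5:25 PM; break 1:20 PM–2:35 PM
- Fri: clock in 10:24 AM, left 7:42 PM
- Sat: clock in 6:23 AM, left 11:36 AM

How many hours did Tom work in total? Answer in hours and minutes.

Tue: 6:13 AM–3:42 PM = 9 h 29 min
Wed: 10:18 AM–2:40 PM = 4 h 22 min
Thu: 11:20 AM–5:25 PM = 6 h 5 min; less 75 min break → 4 h 50 min
Fri: 10:24 AM–7:42 PM = 9 h 18 min
Sat: 6:23 AM–11:36 AM = 5 h 13 min
Total: 9 h 29 min + 4 h 22 min + 4 h 50 min + 9 h 18 min + 5 h 13 min = 33 h 12 min.

33 h 12 min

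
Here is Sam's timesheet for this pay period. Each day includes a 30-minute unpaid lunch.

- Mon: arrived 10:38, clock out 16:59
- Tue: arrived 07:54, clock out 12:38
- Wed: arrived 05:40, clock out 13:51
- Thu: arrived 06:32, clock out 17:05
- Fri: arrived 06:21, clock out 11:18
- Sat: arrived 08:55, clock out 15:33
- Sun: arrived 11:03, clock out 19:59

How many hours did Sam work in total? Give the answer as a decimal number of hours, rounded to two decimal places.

46.83 hours

Mon: 10:38–16:59 = 6 h 21 min; less 30 min break → 5 h 51 min
Tue: 07:54–12:38 = 4 h 44 min; less 30 min break → 4 h 14 min
Wed: 05:40–13:51 = 8 h 11 min; less 30 min break → 7 h 41 min
Thu: 06:32–17:05 = 10 h 33 min; less 30 min break → 10 h 3 min
Fri: 06:21–11:18 = 4 h 57 min; less 30 min break → 4 h 27 min
Sat: 08:55–15:33 = 6 h 38 min; less 30 min break → 6 h 8 min
Sun: 11:03–19:59 = 8 h 56 min; less 30 min break → 8 h 26 min
Total: 5 h 51 min + 4 h 14 min + 7 h 41 min + 10 h 3 min + 4 h 27 min + 6 h 8 min + 8 h 26 min = 46 h 50 min.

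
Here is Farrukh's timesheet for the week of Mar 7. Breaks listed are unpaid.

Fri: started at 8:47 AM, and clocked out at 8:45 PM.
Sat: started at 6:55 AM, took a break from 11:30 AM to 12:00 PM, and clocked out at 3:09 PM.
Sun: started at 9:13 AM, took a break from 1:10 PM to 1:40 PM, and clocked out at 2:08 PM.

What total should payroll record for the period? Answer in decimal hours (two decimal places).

24.12 hours

Fri: 8:47 AM–8:45 PM = 11 h 58 min
Sat: 6:55 AM–3:09 PM = 8 h 14 min; less 30 min break → 7 h 44 min
Sun: 9:13 AM–2:08 PM = 4 h 55 min; less 30 min break → 4 h 25 min
Total: 11 h 58 min + 7 h 44 min + 4 h 25 min = 24 h 7 min.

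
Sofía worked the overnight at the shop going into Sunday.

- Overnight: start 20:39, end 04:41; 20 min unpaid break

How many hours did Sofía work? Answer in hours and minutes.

7 h 42 min

Overnight: 20:39 → midnight = 3 h 21 min; midnight → 04:41 = 4 h 41 min; span 8 h 2 min; less 20 min break → 7 h 42 min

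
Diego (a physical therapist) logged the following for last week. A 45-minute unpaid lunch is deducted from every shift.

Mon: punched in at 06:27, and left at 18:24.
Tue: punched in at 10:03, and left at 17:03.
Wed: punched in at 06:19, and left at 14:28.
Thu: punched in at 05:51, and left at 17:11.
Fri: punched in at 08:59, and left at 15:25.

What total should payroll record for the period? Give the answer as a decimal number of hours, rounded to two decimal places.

Mon: 06:27–18:24 = 11 h 57 min; less 45 min break → 11 h 12 min
Tue: 10:03–17:03 = 7 h 0 min; less 45 min break → 6 h 15 min
Wed: 06:19–14:28 = 8 h 9 min; less 45 min break → 7 h 24 min
Thu: 05:51–17:11 = 11 h 20 min; less 45 min break → 10 h 35 min
Fri: 08:59–15:25 = 6 h 26 min; less 45 min break → 5 h 41 min
Total: 11 h 12 min + 6 h 15 min + 7 h 24 min + 10 h 35 min + 5 h 41 min = 41 h 7 min.

41.12 hours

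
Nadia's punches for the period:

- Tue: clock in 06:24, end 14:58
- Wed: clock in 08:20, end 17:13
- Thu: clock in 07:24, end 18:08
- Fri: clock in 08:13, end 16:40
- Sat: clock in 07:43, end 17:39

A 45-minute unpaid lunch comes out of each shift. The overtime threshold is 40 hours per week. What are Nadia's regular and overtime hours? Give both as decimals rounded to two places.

Tue: 06:24–14:58 = 8 h 34 min; less 45 min break → 7 h 49 min
Wed: 08:20–17:13 = 8 h 53 min; less 45 min break → 8 h 8 min
Thu: 07:24–18:08 = 10 h 44 min; less 45 min break → 9 h 59 min
Fri: 08:13–16:40 = 8 h 27 min; less 45 min break → 7 h 42 min
Sat: 07:43–17:39 = 9 h 56 min; less 45 min break → 9 h 11 min
Total worked: 42 h 49 min = 42.82 h.
Threshold 40 h → overtime 2 h 49 min, regular 40 h 0 min.

Regular 40.00 hours, overtime 2.82 hours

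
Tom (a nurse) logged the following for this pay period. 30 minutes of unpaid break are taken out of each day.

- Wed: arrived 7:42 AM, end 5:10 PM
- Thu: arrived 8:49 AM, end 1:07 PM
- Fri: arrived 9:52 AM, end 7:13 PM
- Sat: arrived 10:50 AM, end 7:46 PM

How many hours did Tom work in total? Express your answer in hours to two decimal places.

30.05 hours

Wed: 7:42 AM–5:10 PM = 9 h 28 min; less 30 min break → 8 h 58 min
Thu: 8:49 AM–1:07 PM = 4 h 18 min; less 30 min break → 3 h 48 min
Fri: 9:52 AM–7:13 PM = 9 h 21 min; less 30 min break → 8 h 51 min
Sat: 10:50 AM–7:46 PM = 8 h 56 min; less 30 min break → 8 h 26 min
Total: 8 h 58 min + 3 h 48 min + 8 h 51 min + 8 h 26 min = 30 h 3 min.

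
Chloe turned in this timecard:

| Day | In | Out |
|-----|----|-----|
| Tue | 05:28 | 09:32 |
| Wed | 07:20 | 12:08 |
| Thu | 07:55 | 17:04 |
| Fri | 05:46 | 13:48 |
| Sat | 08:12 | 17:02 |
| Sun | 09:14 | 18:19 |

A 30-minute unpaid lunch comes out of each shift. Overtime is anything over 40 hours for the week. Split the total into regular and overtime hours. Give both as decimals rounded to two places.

Tue: 05:28–09:32 = 4 h 4 min; less 30 min break → 3 h 34 min
Wed: 07:20–12:08 = 4 h 48 min; less 30 min break → 4 h 18 min
Thu: 07:55–17:04 = 9 h 9 min; less 30 min break → 8 h 39 min
Fri: 05:46–13:48 = 8 h 2 min; less 30 min break → 7 h 32 min
Sat: 08:12–17:02 = 8 h 50 min; less 30 min break → 8 h 20 min
Sun: 09:14–18:19 = 9 h 5 min; less 30 min break → 8 h 35 min
Total worked: 40 h 58 min = 40.97 h.
Threshold 40 h → overtime 0 h 58 min, regular 40 h 0 min.

Regular 40.00 hours, overtime 0.97 hours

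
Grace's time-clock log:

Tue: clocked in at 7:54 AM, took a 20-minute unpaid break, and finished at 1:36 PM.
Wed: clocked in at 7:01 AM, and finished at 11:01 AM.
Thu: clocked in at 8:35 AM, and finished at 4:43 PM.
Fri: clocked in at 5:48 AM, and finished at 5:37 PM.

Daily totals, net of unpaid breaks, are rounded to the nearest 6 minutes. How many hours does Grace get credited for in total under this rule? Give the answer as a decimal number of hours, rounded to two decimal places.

29.30 hours

Tue: 7:54 AM–1:36 PM = 5 h 42 min − 20 min = 5 h 22 min → rounds to 5 h 24 min
Wed: 7:01 AM–11:01 AM = 4 h 0 min → rounds to 4 h 0 min
Thu: 8:35 AM–4:43 PM = 8 h 8 min → rounds to 8 h 6 min
Fri: 5:48 AM–5:37 PM = 11 h 49 min → rounds to 11 h 48 min
Total credited: 29 h 18 min.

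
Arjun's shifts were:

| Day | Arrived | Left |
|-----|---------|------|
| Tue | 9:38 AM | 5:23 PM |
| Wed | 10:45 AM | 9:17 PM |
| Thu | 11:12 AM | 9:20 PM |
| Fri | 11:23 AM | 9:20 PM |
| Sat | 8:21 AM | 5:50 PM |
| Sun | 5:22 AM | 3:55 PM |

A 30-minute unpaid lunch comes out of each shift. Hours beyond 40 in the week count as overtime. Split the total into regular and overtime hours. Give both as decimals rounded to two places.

Regular 40.00 hours, overtime 15.40 hours

Tue: 9:38 AM–5:23 PM = 7 h 45 min; less 30 min break → 7 h 15 min
Wed: 10:45 AM–9:17 PM = 10 h 32 min; less 30 min break → 10 h 2 min
Thu: 11:12 AM–9:20 PM = 10 h 8 min; less 30 min break → 9 h 38 min
Fri: 11:23 AM–9:20 PM = 9 h 57 min; less 30 min break → 9 h 27 min
Sat: 8:21 AM–5:50 PM = 9 h 29 min; less 30 min break → 8 h 59 min
Sun: 5:22 AM–3:55 PM = 10 h 33 min; less 30 min break → 10 h 3 min
Total worked: 55 h 24 min = 55.40 h.
Threshold 40 h → overtime 15 h 24 min, regular 40 h 0 min.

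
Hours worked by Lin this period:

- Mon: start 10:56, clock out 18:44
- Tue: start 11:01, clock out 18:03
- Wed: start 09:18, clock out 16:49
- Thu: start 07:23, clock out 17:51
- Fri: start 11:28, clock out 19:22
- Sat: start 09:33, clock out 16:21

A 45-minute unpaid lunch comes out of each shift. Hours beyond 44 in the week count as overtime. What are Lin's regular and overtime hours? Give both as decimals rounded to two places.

Regular 43.02 hours, overtime 0.00 hours

Mon: 10:56–18:44 = 7 h 48 min; less 45 min break → 7 h 3 min
Tue: 11:01–18:03 = 7 h 2 min; less 45 min break → 6 h 17 min
Wed: 09:18–16:49 = 7 h 31 min; less 45 min break → 6 h 46 min
Thu: 07:23–17:51 = 10 h 28 min; less 45 min break → 9 h 43 min
Fri: 11:28–19:22 = 7 h 54 min; less 45 min break → 7 h 9 min
Sat: 09:33–16:21 = 6 h 48 min; less 45 min break → 6 h 3 min
Total worked: 43 h 1 min = 43.02 h.
Threshold 44 h → overtime 0 h 0 min, regular 43 h 1 min.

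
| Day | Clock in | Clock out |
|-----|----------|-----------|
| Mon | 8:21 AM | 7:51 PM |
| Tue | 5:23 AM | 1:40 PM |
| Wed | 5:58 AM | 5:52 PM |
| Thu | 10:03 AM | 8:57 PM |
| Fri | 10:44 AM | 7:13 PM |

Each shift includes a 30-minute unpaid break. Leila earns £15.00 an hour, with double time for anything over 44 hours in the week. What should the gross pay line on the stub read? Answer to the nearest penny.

Mon: 8:21 AM–7:51 PM = 11 h 30 min; less 30 min break → 11 h 0 min
Tue: 5:23 AM–1:40 PM = 8 h 17 min; less 30 min break → 7 h 47 min
Wed: 5:58 AM–5:52 PM = 11 h 54 min; less 30 min break → 11 h 24 min
Thu: 10:03 AM–8:57 PM = 10 h 54 min; less 30 min break → 10 h 24 min
Fri: 10:44 AM–7:13 PM = 8 h 29 min; less 30 min break → 7 h 59 min
Total worked: 48 h 34 min = 2914 min.
Regular 44 h 0 min = 2640 min at £15.00/h; overtime 4 h 34 min = 274 min at £30.00/h.
Pay = (2640 × £15.00 + 274 × £30.00) ÷ 60 = £797.00.

£797.00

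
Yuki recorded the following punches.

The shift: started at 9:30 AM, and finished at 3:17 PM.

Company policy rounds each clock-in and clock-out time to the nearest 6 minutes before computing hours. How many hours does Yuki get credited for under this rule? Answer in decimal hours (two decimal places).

The shift: in 9:30 AM→9:30 AM, out 3:17 PM→3:18 PM; 5 h 48 min

5.80 hours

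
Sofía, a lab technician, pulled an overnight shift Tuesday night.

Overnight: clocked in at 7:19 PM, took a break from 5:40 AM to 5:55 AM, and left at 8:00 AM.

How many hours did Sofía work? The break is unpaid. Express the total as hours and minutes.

12 h 26 min

Overnight: 7:19 PM → midnight = 4 h 41 min; midnight → 8:00 AM = 8 h 0 min; span 12 h 41 min; less 15 min break → 12 h 26 min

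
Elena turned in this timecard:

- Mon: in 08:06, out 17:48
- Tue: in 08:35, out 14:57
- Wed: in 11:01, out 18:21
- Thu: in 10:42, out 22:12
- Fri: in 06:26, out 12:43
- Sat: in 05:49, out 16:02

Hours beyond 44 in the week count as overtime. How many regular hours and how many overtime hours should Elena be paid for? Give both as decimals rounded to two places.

Mon: 08:06–17:48 = 9 h 42 min
Tue: 08:35–14:57 = 6 h 22 min
Wed: 11:01–18:21 = 7 h 20 min
Thu: 10:42–22:12 = 11 h 30 min
Fri: 06:26–12:43 = 6 h 17 min
Sat: 05:49–16:02 = 10 h 13 min
Total worked: 51 h 24 min = 51.40 h.
Threshold 44 h → overtime 7 h 24 min, regular 44 h 0 min.

Regular 44.00 hours, overtime 7.40 hours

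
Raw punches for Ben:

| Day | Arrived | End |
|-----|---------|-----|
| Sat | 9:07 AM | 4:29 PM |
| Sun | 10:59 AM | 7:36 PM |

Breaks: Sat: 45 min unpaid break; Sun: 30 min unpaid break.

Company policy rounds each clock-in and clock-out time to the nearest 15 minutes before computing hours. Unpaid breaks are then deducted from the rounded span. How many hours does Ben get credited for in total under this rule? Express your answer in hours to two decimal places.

14.75 hours

Sat: in 9:07 AM→9:00 AM, out 4:29 PM→4:30 PM; 7 h 30 min − 45 min = 6 h 45 min
Sun: in 10:59 AM→11:00 AM, out 7:36 PM→7:30 PM; 8 h 30 min − 30 min = 8 h 0 min
Total credited: 14 h 45 min.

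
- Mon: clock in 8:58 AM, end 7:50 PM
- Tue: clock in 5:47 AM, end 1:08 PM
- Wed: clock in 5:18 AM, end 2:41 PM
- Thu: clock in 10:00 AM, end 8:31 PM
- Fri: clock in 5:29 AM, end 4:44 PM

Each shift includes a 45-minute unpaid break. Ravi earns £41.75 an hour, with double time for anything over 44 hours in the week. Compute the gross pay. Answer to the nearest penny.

Mon: 8:58 AM–7:50 PM = 10 h 52 min; less 45 min break → 10 h 7 min
Tue: 5:47 AM–1:08 PM = 7 h 21 min; less 45 min break → 6 h 36 min
Wed: 5:18 AM–2:41 PM = 9 h 23 min; less 45 min break → 8 h 38 min
Thu: 10:00 AM–8:31 PM = 10 h 31 min; less 45 min break → 9 h 46 min
Fri: 5:29 AM–4:44 PM = 11 h 15 min; less 45 min break → 10 h 30 min
Total worked: 45 h 37 min = 2737 min.
Regular 44 h 0 min = 2640 min at £41.75/h; overtime 1 h 37 min = 97 min at £83.50/h.
Pay = (2640 × £41.75 + 97 × £83.50) ÷ 60 = £1971.99.

£1971.99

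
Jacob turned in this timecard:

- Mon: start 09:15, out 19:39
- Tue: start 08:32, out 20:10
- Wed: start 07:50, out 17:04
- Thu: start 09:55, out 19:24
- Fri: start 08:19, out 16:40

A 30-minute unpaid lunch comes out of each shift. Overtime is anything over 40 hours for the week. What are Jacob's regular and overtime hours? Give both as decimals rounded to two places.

Mon: 09:15–19:39 = 10 h 24 min; less 30 min break → 9 h 54 min
Tue: 08:32–20:10 = 11 h 38 min; less 30 min break → 11 h 8 min
Wed: 07:50–17:04 = 9 h 14 min; less 30 min break → 8 h 44 min
Thu: 09:55–19:24 = 9 h 29 min; less 30 min break → 8 h 59 min
Fri: 08:19–16:40 = 8 h 21 min; less 30 min break → 7 h 51 min
Total worked: 46 h 36 min = 46.60 h.
Threshold 40 h → overtime 6 h 36 min, regular 40 h 0 min.

Regular 40.00 hours, overtime 6.60 hours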